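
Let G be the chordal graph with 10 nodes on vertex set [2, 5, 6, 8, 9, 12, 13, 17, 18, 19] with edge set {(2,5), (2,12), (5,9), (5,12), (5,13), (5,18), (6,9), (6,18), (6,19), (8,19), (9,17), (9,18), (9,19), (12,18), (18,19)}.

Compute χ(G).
Clique number ω(G) = 4 (lower bound: χ ≥ ω).
The clique on [6, 9, 18, 19] has size 4, forcing χ ≥ 4, and the coloring below uses 4 colors, so χ(G) = 4.
A valid 4-coloring: color 1: [8, 9, 12, 13]; color 2: [2, 17, 18]; color 3: [5, 19]; color 4: [6].

χ(G) = 4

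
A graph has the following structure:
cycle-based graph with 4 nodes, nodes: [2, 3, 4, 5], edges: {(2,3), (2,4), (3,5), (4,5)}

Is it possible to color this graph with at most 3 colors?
Yes, G is 3-colorable

A valid 3-coloring: color 1: [3, 4]; color 2: [2, 5].
(χ(G) = 2 ≤ 3.)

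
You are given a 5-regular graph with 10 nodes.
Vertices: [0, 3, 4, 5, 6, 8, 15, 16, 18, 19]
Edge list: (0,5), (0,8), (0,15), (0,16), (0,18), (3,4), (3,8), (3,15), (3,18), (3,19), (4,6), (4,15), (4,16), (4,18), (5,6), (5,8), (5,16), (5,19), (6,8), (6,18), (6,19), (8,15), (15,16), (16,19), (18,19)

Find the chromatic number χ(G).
Clique number ω(G) = 3 (lower bound: χ ≥ ω).
Odd cycle [6, 19, 16, 0, 8] needs 3 colors (χ ≥ 3).
Vertex 5 is adjacent to every vertex of [0, 6, 8, 16, 19], which already need 3 colors among themselves, so 5 needs a new color (χ ≥ 4).
The coloring below uses 4 colors, so χ(G) = 4.
A valid 4-coloring: color 1: [0, 4, 19]; color 2: [8, 16, 18]; color 3: [6, 15]; color 4: [3, 5].

χ(G) = 4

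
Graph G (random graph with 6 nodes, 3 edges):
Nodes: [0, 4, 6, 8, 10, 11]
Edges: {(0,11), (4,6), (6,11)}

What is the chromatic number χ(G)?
χ(G) = 2

Clique number ω(G) = 2 (lower bound: χ ≥ ω).
The graph is bipartite (no odd cycle), so 2 colors suffice: χ(G) = 2.
A valid 2-coloring: color 1: [0, 6, 8, 10]; color 2: [4, 11].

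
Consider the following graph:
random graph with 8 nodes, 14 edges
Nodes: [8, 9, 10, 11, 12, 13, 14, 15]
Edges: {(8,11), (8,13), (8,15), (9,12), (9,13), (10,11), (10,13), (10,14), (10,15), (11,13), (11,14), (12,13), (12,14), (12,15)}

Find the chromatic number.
Clique number ω(G) = 3 (lower bound: χ ≥ ω).
The clique on [9, 12, 13] has size 3, forcing χ ≥ 3, and the coloring below uses 3 colors, so χ(G) = 3.
A valid 3-coloring: color 1: [13, 14, 15]; color 2: [11, 12]; color 3: [8, 9, 10].

χ(G) = 3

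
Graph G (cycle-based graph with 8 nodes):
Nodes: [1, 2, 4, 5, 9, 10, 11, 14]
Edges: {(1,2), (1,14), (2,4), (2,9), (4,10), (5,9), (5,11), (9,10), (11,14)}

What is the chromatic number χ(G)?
Clique number ω(G) = 2 (lower bound: χ ≥ ω).
The graph is bipartite (no odd cycle), so 2 colors suffice: χ(G) = 2.
A valid 2-coloring: color 1: [2, 5, 10, 14]; color 2: [1, 4, 9, 11].

χ(G) = 2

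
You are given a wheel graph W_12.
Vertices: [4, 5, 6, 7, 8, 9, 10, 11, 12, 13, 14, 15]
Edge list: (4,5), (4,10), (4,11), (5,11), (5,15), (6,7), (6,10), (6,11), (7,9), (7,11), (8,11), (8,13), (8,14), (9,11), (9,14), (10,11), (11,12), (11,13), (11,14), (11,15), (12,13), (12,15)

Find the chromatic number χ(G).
Clique number ω(G) = 3 (lower bound: χ ≥ ω).
Odd cycle [13, 8, 14, 9, 7, 6, 10, 4, 5, 15, 12] needs 3 colors (χ ≥ 3).
Vertex 11 is adjacent to every vertex of [4, 5, 6, 7, 8, 9, 10, 12, 13, 14, 15], which already need 3 colors among themselves, so 11 needs a new color (χ ≥ 4).
The coloring below uses 4 colors, so χ(G) = 4.
A valid 4-coloring: color 1: [11]; color 2: [7, 10, 13, 14, 15]; color 3: [4, 6, 8, 9, 12]; color 4: [5].

χ(G) = 4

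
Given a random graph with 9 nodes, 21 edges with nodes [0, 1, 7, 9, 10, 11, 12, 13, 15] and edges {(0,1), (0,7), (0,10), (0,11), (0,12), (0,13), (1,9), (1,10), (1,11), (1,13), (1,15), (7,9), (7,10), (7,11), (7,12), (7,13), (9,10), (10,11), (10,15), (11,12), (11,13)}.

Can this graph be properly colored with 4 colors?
Yes, G is 4-colorable

A valid 4-coloring: color 1: [9, 11, 15]; color 2: [1, 7]; color 3: [10, 12, 13]; color 4: [0].
(χ(G) = 4 ≤ 4.)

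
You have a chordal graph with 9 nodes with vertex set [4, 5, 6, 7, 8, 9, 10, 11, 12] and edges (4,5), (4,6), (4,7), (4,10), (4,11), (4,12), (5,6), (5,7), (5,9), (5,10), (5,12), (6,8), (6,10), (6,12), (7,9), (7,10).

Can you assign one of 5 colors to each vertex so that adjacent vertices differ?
A valid 5-coloring: color 1: [4, 8, 9]; color 2: [5, 11]; color 3: [6, 7]; color 4: [10, 12].
(χ(G) = 4 ≤ 5.)

Yes, G is 5-colorable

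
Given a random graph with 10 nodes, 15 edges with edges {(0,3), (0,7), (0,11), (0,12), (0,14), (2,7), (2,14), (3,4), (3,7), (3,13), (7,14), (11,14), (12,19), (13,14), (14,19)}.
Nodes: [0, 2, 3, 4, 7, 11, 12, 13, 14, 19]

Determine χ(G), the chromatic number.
χ(G) = 3

Clique number ω(G) = 3 (lower bound: χ ≥ ω).
The clique on [0, 3, 7] has size 3, forcing χ ≥ 3, and the coloring below uses 3 colors, so χ(G) = 3.
A valid 3-coloring: color 1: [3, 12, 14]; color 2: [0, 2, 4, 13, 19]; color 3: [7, 11].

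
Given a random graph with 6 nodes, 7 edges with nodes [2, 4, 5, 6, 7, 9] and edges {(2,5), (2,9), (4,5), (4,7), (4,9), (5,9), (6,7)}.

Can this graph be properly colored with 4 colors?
Yes, G is 4-colorable

A valid 4-coloring: color 1: [7, 9]; color 2: [5, 6]; color 3: [2, 4].
(χ(G) = 3 ≤ 4.)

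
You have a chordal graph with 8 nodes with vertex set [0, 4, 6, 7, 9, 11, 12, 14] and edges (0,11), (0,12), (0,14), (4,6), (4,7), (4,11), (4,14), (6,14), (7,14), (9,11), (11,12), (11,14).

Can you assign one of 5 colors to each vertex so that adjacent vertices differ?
Yes, G is 5-colorable

A valid 5-coloring: color 1: [6, 7, 11]; color 2: [9, 12, 14]; color 3: [0, 4].
(χ(G) = 3 ≤ 5.)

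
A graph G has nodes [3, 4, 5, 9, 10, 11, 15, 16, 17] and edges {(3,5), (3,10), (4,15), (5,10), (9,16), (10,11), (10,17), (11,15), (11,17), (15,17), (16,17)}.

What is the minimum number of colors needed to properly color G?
χ(G) = 3

Clique number ω(G) = 3 (lower bound: χ ≥ ω).
The clique on [10, 11, 17] has size 3, forcing χ ≥ 3, and the coloring below uses 3 colors, so χ(G) = 3.
A valid 3-coloring: color 1: [10, 15, 16]; color 2: [4, 5, 9, 17]; color 3: [3, 11].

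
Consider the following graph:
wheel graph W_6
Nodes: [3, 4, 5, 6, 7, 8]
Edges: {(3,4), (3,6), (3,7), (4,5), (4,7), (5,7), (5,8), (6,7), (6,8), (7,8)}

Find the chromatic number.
χ(G) = 4

Clique number ω(G) = 3 (lower bound: χ ≥ ω).
Odd cycle [5, 8, 6, 3, 4] needs 3 colors (χ ≥ 3).
Vertex 7 is adjacent to every vertex of [3, 4, 5, 6, 8], which already need 3 colors among themselves, so 7 needs a new color (χ ≥ 4).
The coloring below uses 4 colors, so χ(G) = 4.
A valid 4-coloring: color 1: [7]; color 2: [3, 5]; color 3: [4, 8]; color 4: [6].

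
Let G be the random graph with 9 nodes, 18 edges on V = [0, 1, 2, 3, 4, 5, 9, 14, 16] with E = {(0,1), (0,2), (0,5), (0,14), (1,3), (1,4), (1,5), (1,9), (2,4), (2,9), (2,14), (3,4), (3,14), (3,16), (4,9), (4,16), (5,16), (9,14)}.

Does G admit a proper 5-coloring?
A valid 5-coloring: color 1: [1, 2, 16]; color 2: [4, 5, 14]; color 3: [0, 3, 9].
(χ(G) = 3 ≤ 5.)

Yes, G is 5-colorable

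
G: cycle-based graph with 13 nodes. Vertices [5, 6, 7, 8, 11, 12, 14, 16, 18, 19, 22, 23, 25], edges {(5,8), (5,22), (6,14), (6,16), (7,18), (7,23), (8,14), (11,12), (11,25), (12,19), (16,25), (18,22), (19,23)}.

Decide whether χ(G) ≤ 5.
Yes, G is 5-colorable

A valid 5-coloring: color 1: [6, 8, 12, 22, 23, 25]; color 2: [5, 11, 14, 16, 18, 19]; color 3: [7].
(χ(G) = 3 ≤ 5.)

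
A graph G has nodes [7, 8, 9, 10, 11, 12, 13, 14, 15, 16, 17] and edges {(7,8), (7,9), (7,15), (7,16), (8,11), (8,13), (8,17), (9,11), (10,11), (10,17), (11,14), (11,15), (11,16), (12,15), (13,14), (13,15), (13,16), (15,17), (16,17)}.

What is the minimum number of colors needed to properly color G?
Clique number ω(G) = 2 (lower bound: χ ≥ ω).
The graph is bipartite (no odd cycle), so 2 colors suffice: χ(G) = 2.
A valid 2-coloring: color 1: [7, 11, 12, 13, 17]; color 2: [8, 9, 10, 14, 15, 16].

χ(G) = 2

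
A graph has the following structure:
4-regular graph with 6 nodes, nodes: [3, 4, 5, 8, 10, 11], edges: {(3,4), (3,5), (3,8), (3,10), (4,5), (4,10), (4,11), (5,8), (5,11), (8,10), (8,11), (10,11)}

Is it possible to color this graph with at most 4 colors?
Yes, G is 4-colorable

A valid 4-coloring: color 1: [5, 10]; color 2: [4, 8]; color 3: [3, 11].
(χ(G) = 3 ≤ 4.)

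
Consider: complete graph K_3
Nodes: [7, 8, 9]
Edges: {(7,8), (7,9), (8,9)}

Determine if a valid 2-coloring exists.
No, G is not 2-colorable

The clique on vertices [7, 8, 9] has size 3 > 2, so it alone needs 3 colors.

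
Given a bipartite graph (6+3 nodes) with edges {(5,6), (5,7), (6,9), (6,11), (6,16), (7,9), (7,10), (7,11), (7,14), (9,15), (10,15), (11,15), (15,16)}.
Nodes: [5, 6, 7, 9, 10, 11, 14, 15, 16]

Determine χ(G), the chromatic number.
Clique number ω(G) = 2 (lower bound: χ ≥ ω).
The graph is bipartite (no odd cycle), so 2 colors suffice: χ(G) = 2.
A valid 2-coloring: color 1: [6, 7, 15]; color 2: [5, 9, 10, 11, 14, 16].

χ(G) = 2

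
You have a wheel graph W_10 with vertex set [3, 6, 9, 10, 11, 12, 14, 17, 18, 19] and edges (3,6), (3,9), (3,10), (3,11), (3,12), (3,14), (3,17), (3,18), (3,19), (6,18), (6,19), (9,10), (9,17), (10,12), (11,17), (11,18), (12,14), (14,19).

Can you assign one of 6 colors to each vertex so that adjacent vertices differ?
A valid 6-coloring: color 1: [3]; color 2: [6, 9, 11, 12]; color 3: [10, 17, 18, 19]; color 4: [14].
(χ(G) = 4 ≤ 6.)

Yes, G is 6-colorable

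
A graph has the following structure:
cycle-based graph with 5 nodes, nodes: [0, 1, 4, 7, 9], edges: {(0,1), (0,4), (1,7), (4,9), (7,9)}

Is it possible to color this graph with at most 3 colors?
Yes, G is 3-colorable

A valid 3-coloring: color 1: [0, 7]; color 2: [1, 9]; color 3: [4].
(χ(G) = 3 ≤ 3.)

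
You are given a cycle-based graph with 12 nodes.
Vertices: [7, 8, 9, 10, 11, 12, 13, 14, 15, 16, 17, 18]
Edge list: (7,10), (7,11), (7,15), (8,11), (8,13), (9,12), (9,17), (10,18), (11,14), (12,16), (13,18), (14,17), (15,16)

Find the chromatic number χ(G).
Clique number ω(G) = 2 (lower bound: χ ≥ ω).
The graph is bipartite (no odd cycle), so 2 colors suffice: χ(G) = 2.
A valid 2-coloring: color 1: [10, 11, 12, 13, 15, 17]; color 2: [7, 8, 9, 14, 16, 18].

χ(G) = 2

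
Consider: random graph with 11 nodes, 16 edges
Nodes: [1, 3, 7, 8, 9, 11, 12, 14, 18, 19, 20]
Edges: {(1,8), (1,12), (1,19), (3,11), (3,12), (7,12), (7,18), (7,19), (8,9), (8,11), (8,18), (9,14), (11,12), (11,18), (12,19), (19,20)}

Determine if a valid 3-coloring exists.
Yes, G is 3-colorable

A valid 3-coloring: color 1: [8, 12, 14, 20]; color 2: [3, 9, 18, 19]; color 3: [1, 7, 11].
(χ(G) = 3 ≤ 3.)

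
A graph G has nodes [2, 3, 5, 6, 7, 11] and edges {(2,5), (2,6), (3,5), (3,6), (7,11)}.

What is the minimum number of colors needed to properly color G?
Clique number ω(G) = 2 (lower bound: χ ≥ ω).
The graph is bipartite (no odd cycle), so 2 colors suffice: χ(G) = 2.
A valid 2-coloring: color 1: [2, 3, 11]; color 2: [5, 6, 7].

χ(G) = 2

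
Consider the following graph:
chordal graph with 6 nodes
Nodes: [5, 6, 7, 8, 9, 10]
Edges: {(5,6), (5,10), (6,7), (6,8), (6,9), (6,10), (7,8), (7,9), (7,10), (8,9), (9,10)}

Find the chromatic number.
Clique number ω(G) = 4 (lower bound: χ ≥ ω).
The clique on [6, 7, 8, 9] has size 4, forcing χ ≥ 4, and the coloring below uses 4 colors, so χ(G) = 4.
A valid 4-coloring: color 1: [6]; color 2: [5, 9]; color 3: [7]; color 4: [8, 10].

χ(G) = 4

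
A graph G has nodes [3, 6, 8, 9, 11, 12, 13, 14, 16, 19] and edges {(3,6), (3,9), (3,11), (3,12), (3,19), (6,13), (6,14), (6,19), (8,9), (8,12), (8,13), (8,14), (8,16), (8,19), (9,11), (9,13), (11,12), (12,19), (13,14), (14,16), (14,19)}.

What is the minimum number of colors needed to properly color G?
χ(G) = 4

Clique number ω(G) = 3 (lower bound: χ ≥ ω).
Odd cycle [6, 3, 12, 8, 14] needs 3 colors (χ ≥ 3).
Vertex 19 is adjacent to every vertex of [3, 6, 8, 12, 14], which already need 3 colors among themselves, so 19 needs a new color (χ ≥ 4).
The coloring below uses 4 colors, so χ(G) = 4.
A valid 4-coloring: color 1: [6, 8, 11]; color 2: [3, 14]; color 3: [9, 16, 19]; color 4: [12, 13].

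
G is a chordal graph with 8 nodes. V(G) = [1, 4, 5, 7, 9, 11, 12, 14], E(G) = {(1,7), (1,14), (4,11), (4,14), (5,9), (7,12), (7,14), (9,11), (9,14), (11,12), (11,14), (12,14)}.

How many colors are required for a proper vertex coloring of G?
χ(G) = 3

Clique number ω(G) = 3 (lower bound: χ ≥ ω).
The clique on [1, 7, 14] has size 3, forcing χ ≥ 3, and the coloring below uses 3 colors, so χ(G) = 3.
A valid 3-coloring: color 1: [5, 14]; color 2: [7, 11]; color 3: [1, 4, 9, 12].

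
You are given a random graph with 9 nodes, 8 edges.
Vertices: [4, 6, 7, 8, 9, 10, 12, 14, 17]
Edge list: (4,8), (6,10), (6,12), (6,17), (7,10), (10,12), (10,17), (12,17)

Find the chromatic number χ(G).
Clique number ω(G) = 4 (lower bound: χ ≥ ω).
The clique on [6, 10, 12, 17] has size 4, forcing χ ≥ 4, and the coloring below uses 4 colors, so χ(G) = 4.
A valid 4-coloring: color 1: [4, 9, 10, 14]; color 2: [7, 8, 17]; color 3: [6]; color 4: [12].

χ(G) = 4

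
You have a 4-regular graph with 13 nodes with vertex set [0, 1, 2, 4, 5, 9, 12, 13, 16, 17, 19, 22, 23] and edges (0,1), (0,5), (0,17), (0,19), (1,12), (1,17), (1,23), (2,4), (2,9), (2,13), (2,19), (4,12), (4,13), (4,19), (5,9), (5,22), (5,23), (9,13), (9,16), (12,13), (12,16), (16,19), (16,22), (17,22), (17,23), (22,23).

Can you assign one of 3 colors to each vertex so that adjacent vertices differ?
Suppose a proper 3-coloring c exists. The clique [0, 1, 17] takes 3 distinct colors; by symmetry let c(0) = 1, c(1) = 2, c(17) = 3.
- Vertex 23: neighbors [1, 17] already have colors [2, 3] ⇒ c(23) = 1.
- Vertex 22: neighbors [23, 17] already have colors [1, 3] ⇒ c(22) = 2.
- Vertex 5: neighbors [0, 22] already have colors [1, 2] ⇒ c(5) = 3.
- Vertex 9: neighbors [5] already have colors [3]; try each remaining color.
- Case c(9) = 1:
  - Vertex 16: neighbors [9, 22] already have colors [1, 2] ⇒ c(16) = 3.
  - Vertex 12: neighbors [1, 16] already have colors [2, 3] ⇒ c(12) = 1.
  - Vertex 19: neighbors [0, 16] already have colors [1, 3] ⇒ c(19) = 2.
  - Vertex 2: neighbors [9, 19] already have colors [1, 2] ⇒ c(2) = 3.
  - Vertex 4: neighbors [12, 19, 2] already have colors [1, 2, 3] — all 3 colors blocked. Contradiction.
- Case c(9) = 2:
  - Vertex 2: neighbors [9] already have colors [2]; try each remaining color.
  - Case c(2) = 1:
    - Vertex 13: neighbors [2, 9] already have colors [1, 2] ⇒ c(13) = 3.
    - Vertex 4: neighbors [2, 13] already have colors [1, 3] ⇒ c(4) = 2.
    - Vertex 12: neighbors [1, 13] already have colors [2, 3] ⇒ c(12) = 1.
    - Vertex 16: neighbors [12, 9] already have colors [1, 2] ⇒ c(16) = 3.
    - Vertex 19: neighbors [0, 4, 16] already have colors [1, 2, 3] — all 3 colors blocked. Contradiction.
  - Case c(2) = 3:
    - Vertex 13: neighbors [9, 2] already have colors [2, 3] ⇒ c(13) = 1.
    - Vertex 4: neighbors [13, 2] already have colors [1, 3] ⇒ c(4) = 2.
    - Vertex 19: neighbors [0, 4, 2] already have colors [1, 2, 3] — all 3 colors blocked. Contradiction.
Every case ends in a contradiction, so G has no proper 3-coloring (χ ≥ 4).

No, G is not 3-colorable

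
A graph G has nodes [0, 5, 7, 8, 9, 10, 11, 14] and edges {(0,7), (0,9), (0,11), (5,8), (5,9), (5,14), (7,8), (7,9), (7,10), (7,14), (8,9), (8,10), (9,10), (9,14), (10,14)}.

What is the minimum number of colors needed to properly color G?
Clique number ω(G) = 4 (lower bound: χ ≥ ω).
The clique on [7, 8, 9, 10] has size 4, forcing χ ≥ 4, and the coloring below uses 4 colors, so χ(G) = 4.
A valid 4-coloring: color 1: [9, 11]; color 2: [5, 7]; color 3: [0, 10]; color 4: [8, 14].

χ(G) = 4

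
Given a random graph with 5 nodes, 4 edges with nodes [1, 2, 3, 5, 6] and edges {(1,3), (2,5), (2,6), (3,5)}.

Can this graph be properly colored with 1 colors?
Edge (1,3) forces its endpoints to differ, so 1 color is not enough.

No, G is not 1-colorable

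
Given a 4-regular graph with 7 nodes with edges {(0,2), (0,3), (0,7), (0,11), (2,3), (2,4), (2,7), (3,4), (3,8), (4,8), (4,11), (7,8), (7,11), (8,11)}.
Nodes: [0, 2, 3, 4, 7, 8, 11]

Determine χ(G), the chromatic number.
χ(G) = 4

Clique number ω(G) = 3 (lower bound: χ ≥ ω).
Suppose a proper 3-coloring c exists. The clique [0, 2, 3] takes 3 distinct colors; by symmetry let c(0) = 1, c(2) = 2, c(3) = 3.
- Vertex 4: neighbors [2, 3] already have colors [2, 3] ⇒ c(4) = 1.
- Vertex 7: neighbors [0, 2] already have colors [1, 2] ⇒ c(7) = 3.
- Vertex 8: neighbors [4, 3] already have colors [1, 3] ⇒ c(8) = 2.
- Vertex 11: neighbors [0, 8, 7] already have colors [1, 2, 3] — all 3 colors blocked. Contradiction.
The forced assignments end in a contradiction, so G has no proper 3-coloring (χ ≥ 4).
The coloring below uses 4 colors, so χ(G) = 4.
A valid 4-coloring: color 1: [2, 11]; color 2: [0, 8]; color 3: [3, 7]; color 4: [4].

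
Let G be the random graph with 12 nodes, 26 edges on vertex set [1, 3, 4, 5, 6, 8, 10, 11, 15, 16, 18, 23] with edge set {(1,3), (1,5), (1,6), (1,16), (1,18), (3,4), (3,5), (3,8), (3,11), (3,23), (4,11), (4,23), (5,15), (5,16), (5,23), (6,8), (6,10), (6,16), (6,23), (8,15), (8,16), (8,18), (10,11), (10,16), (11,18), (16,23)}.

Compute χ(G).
χ(G) = 4

Clique number ω(G) = 3 (lower bound: χ ≥ ω).
Suppose a proper 3-coloring c exists. The clique [1, 3, 5] takes 3 distinct colors; by symmetry let c(1) = 1, c(3) = 2, c(5) = 3.
- Vertex 16: neighbors [1, 5] already have colors [1, 3] ⇒ c(16) = 2.
- Vertex 6: neighbors [1, 16] already have colors [1, 2] ⇒ c(6) = 3.
- Vertex 8: neighbors [3, 6] already have colors [2, 3] ⇒ c(8) = 1.
- Vertex 10: neighbors [16, 6] already have colors [2, 3] ⇒ c(10) = 1.
- Vertex 11: neighbors [10, 3] already have colors [1, 2] ⇒ c(11) = 3.
- Vertex 4: neighbors [3, 11] already have colors [2, 3] ⇒ c(4) = 1.
- Vertex 23: neighbors [4, 3, 5] already have colors [1, 2, 3] — all 3 colors blocked. Contradiction.
The forced assignments end in a contradiction, so G has no proper 3-coloring (χ ≥ 4).
The coloring below uses 4 colors, so χ(G) = 4.
A valid 4-coloring: color 1: [3, 15, 16, 18]; color 2: [5, 6, 11]; color 3: [1, 4, 8, 10]; color 4: [23].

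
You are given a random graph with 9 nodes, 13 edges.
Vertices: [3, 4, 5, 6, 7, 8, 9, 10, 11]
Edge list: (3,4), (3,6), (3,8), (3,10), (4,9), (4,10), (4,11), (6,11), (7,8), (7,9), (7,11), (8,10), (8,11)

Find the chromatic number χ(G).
χ(G) = 3

Clique number ω(G) = 3 (lower bound: χ ≥ ω).
The clique on [3, 8, 10] has size 3, forcing χ ≥ 3, and the coloring below uses 3 colors, so χ(G) = 3.
A valid 3-coloring: color 1: [4, 5, 6, 8]; color 2: [3, 9, 11]; color 3: [7, 10].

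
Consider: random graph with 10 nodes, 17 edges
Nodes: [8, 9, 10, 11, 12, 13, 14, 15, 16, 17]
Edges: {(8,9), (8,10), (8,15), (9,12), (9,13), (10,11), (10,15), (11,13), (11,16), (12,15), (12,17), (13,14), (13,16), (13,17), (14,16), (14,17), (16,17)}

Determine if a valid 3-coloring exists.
No, G is not 3-colorable

The clique on vertices [13, 14, 16, 17] has size 4 > 3, so it alone needs 4 colors.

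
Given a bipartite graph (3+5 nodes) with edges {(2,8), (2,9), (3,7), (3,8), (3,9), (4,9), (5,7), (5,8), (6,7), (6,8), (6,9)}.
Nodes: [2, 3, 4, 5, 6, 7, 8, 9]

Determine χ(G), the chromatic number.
Clique number ω(G) = 2 (lower bound: χ ≥ ω).
The graph is bipartite (no odd cycle), so 2 colors suffice: χ(G) = 2.
A valid 2-coloring: color 1: [7, 8, 9]; color 2: [2, 3, 4, 5, 6].

χ(G) = 2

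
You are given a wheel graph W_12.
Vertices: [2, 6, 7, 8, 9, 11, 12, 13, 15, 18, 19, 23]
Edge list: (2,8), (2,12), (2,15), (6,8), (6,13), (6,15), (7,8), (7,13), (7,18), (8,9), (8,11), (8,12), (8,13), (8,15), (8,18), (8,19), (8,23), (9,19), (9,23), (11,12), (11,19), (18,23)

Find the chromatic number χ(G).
χ(G) = 4

Clique number ω(G) = 3 (lower bound: χ ≥ ω).
Odd cycle [15, 6, 13, 7, 18, 23, 9, 19, 11, 12, 2] needs 3 colors (χ ≥ 3).
Vertex 8 is adjacent to every vertex of [2, 6, 7, 9, 11, 12, 13, 15, 18, 19, 23], which already need 3 colors among themselves, so 8 needs a new color (χ ≥ 4).
The coloring below uses 4 colors, so χ(G) = 4.
A valid 4-coloring: color 1: [8]; color 2: [9, 12, 13, 15, 18]; color 3: [2, 6, 7, 19, 23]; color 4: [11].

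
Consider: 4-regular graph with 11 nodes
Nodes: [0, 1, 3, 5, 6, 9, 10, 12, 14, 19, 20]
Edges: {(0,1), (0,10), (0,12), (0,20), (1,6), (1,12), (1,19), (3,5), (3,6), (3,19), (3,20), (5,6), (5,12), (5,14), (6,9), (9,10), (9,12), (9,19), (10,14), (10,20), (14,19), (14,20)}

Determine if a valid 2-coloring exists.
The clique on vertices [0, 1, 12] has size 3 > 2, so it alone needs 3 colors.

No, G is not 2-colorable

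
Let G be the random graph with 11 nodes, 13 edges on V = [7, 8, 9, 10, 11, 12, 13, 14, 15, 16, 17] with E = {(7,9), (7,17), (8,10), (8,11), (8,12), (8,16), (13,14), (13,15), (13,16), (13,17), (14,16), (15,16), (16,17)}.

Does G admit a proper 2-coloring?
The clique on vertices [13, 16, 17] has size 3 > 2, so it alone needs 3 colors.

No, G is not 2-colorable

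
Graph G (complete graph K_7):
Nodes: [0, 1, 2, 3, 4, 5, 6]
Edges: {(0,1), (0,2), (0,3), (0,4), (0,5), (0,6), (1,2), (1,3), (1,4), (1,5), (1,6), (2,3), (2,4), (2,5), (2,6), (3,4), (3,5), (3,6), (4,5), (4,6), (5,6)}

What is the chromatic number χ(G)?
Clique number ω(G) = 7 (lower bound: χ ≥ ω).
The clique on [0, 1, 2, 3, 4, 5, 6] has size 7, forcing χ ≥ 7, and the coloring below uses 7 colors, so χ(G) = 7.
A valid 7-coloring: color 1: [1]; color 2: [2]; color 3: [6]; color 4: [0]; color 5: [3]; color 6: [4]; color 7: [5].

χ(G) = 7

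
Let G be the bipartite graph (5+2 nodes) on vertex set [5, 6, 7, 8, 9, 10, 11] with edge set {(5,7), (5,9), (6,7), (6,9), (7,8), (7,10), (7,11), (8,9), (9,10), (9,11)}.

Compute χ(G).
Clique number ω(G) = 2 (lower bound: χ ≥ ω).
The graph is bipartite (no odd cycle), so 2 colors suffice: χ(G) = 2.
A valid 2-coloring: color 1: [7, 9]; color 2: [5, 6, 8, 10, 11].

χ(G) = 2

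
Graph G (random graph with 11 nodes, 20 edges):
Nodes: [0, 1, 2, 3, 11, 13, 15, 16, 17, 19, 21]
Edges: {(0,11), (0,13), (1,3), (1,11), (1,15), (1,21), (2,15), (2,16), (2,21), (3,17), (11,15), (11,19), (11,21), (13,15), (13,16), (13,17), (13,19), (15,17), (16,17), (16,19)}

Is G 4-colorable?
A valid 4-coloring: color 1: [2, 3, 11, 13]; color 2: [0, 15, 16, 21]; color 3: [1, 17, 19].
(χ(G) = 3 ≤ 4.)

Yes, G is 4-colorable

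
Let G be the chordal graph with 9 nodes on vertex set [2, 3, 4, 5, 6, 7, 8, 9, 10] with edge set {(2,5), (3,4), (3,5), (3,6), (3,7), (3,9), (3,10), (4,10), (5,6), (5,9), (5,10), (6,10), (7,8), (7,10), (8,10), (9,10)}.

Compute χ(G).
Clique number ω(G) = 4 (lower bound: χ ≥ ω).
The clique on [3, 5, 9, 10] has size 4, forcing χ ≥ 4, and the coloring below uses 4 colors, so χ(G) = 4.
A valid 4-coloring: color 1: [2, 10]; color 2: [3, 8]; color 3: [4, 5, 7]; color 4: [6, 9].

χ(G) = 4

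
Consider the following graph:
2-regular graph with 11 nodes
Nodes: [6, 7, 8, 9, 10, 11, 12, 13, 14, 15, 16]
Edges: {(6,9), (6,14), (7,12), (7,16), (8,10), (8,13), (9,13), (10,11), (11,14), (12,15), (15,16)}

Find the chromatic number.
Clique number ω(G) = 2 (lower bound: χ ≥ ω).
Odd cycle [9, 13, 8, 10, 11, 14, 6] needs 3 colors (χ ≥ 3).
The coloring below uses 3 colors, so χ(G) = 3.
A valid 3-coloring: color 1: [8, 9, 12, 14, 16]; color 2: [6, 7, 11, 13, 15]; color 3: [10].

χ(G) = 3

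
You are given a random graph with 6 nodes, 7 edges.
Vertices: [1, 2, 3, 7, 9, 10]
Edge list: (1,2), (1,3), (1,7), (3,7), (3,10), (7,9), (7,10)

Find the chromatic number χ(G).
Clique number ω(G) = 3 (lower bound: χ ≥ ω).
The clique on [1, 3, 7] has size 3, forcing χ ≥ 3, and the coloring below uses 3 colors, so χ(G) = 3.
A valid 3-coloring: color 1: [2, 7]; color 2: [1, 9, 10]; color 3: [3].

χ(G) = 3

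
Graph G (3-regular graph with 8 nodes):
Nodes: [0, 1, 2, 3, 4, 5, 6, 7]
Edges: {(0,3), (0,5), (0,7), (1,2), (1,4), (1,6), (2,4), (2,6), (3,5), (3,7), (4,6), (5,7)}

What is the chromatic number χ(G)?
Clique number ω(G) = 4 (lower bound: χ ≥ ω).
The clique on [0, 3, 5, 7] has size 4, forcing χ ≥ 4, and the coloring below uses 4 colors, so χ(G) = 4.
A valid 4-coloring: color 1: [2, 3]; color 2: [4, 7]; color 3: [1, 5]; color 4: [0, 6].

χ(G) = 4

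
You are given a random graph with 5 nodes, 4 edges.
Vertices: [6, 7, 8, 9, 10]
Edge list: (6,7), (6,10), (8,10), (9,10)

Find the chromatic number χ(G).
χ(G) = 2

Clique number ω(G) = 2 (lower bound: χ ≥ ω).
The graph is bipartite (no odd cycle), so 2 colors suffice: χ(G) = 2.
A valid 2-coloring: color 1: [7, 10]; color 2: [6, 8, 9].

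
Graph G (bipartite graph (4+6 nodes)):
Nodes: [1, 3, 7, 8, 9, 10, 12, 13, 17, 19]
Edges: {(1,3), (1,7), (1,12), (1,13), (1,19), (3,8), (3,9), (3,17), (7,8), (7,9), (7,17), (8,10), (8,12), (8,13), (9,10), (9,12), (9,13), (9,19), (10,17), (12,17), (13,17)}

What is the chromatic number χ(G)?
Clique number ω(G) = 2 (lower bound: χ ≥ ω).
The graph is bipartite (no odd cycle), so 2 colors suffice: χ(G) = 2.
A valid 2-coloring: color 1: [1, 8, 9, 17]; color 2: [3, 7, 10, 12, 13, 19].

χ(G) = 2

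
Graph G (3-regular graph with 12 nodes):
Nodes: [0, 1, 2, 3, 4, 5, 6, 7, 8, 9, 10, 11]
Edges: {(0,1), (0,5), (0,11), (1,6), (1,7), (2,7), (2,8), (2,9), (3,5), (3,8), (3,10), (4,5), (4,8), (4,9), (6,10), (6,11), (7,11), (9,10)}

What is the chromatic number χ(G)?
χ(G) = 3

Clique number ω(G) = 2 (lower bound: χ ≥ ω).
Odd cycle [2, 8, 4, 5, 0, 1, 7] needs 3 colors (χ ≥ 3).
The coloring below uses 3 colors, so χ(G) = 3.
A valid 3-coloring: color 1: [0, 6, 7, 8, 9]; color 2: [1, 2, 5, 10, 11]; color 3: [3, 4].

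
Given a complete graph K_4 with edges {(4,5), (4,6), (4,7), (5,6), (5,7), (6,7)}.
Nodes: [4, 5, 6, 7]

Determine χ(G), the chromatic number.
χ(G) = 4

Clique number ω(G) = 4 (lower bound: χ ≥ ω).
The clique on [4, 5, 6, 7] has size 4, forcing χ ≥ 4, and the coloring below uses 4 colors, so χ(G) = 4.
A valid 4-coloring: color 1: [6]; color 2: [7]; color 3: [4]; color 4: [5].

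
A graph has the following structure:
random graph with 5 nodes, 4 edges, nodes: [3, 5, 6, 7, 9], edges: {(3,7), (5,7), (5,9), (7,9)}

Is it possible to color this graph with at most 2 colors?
No, G is not 2-colorable

The clique on vertices [5, 7, 9] has size 3 > 2, so it alone needs 3 colors.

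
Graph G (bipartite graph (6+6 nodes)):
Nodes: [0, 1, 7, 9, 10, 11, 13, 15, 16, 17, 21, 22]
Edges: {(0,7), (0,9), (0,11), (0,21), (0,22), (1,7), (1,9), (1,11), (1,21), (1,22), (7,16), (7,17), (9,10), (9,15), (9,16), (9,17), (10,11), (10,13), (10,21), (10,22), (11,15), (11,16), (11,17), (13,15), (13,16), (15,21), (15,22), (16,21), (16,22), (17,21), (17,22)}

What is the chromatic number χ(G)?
Clique number ω(G) = 2 (lower bound: χ ≥ ω).
The graph is bipartite (no odd cycle), so 2 colors suffice: χ(G) = 2.
A valid 2-coloring: color 1: [7, 9, 11, 13, 21, 22]; color 2: [0, 1, 10, 15, 16, 17].

χ(G) = 2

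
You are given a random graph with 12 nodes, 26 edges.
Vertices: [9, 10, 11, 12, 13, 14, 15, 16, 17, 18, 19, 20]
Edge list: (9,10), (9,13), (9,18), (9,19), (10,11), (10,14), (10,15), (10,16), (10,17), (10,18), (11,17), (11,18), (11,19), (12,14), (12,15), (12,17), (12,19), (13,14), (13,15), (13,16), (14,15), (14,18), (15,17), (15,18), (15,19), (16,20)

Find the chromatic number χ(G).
χ(G) = 4

Clique number ω(G) = 4 (lower bound: χ ≥ ω).
The clique on [10, 14, 15, 18] has size 4, forcing χ ≥ 4, and the coloring below uses 4 colors, so χ(G) = 4.
A valid 4-coloring: color 1: [10, 12, 13, 20]; color 2: [9, 11, 15, 16]; color 3: [17, 18, 19]; color 4: [14].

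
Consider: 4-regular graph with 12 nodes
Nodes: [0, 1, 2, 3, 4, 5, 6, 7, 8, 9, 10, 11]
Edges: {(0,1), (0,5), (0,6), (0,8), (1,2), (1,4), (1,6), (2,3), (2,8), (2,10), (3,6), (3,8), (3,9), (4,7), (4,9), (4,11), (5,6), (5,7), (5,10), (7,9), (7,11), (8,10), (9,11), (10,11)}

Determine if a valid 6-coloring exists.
Yes, G is 6-colorable

A valid 6-coloring: color 1: [1, 5, 8, 11]; color 2: [2, 4, 6]; color 3: [0, 3, 7, 10]; color 4: [9].
(χ(G) = 4 ≤ 6.)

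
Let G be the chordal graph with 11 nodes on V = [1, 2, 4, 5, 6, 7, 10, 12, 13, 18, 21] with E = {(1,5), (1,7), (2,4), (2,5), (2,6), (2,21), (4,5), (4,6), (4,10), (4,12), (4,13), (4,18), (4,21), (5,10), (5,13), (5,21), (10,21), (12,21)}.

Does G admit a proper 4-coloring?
Yes, G is 4-colorable

A valid 4-coloring: color 1: [1, 4]; color 2: [5, 6, 7, 12, 18]; color 3: [13, 21]; color 4: [2, 10].
(χ(G) = 4 ≤ 4.)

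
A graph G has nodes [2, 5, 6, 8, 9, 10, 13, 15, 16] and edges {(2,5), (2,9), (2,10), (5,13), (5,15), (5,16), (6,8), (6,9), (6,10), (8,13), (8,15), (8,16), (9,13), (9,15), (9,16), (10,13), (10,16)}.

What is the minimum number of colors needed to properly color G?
χ(G) = 2

Clique number ω(G) = 2 (lower bound: χ ≥ ω).
The graph is bipartite (no odd cycle), so 2 colors suffice: χ(G) = 2.
A valid 2-coloring: color 1: [5, 8, 9, 10]; color 2: [2, 6, 13, 15, 16].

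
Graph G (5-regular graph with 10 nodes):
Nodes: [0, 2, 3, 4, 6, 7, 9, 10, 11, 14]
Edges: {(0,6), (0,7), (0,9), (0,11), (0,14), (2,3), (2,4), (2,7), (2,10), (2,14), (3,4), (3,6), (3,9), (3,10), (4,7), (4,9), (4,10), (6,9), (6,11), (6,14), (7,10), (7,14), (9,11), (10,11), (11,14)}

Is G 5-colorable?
Yes, G is 5-colorable

A valid 5-coloring: color 1: [0, 3]; color 2: [9, 10, 14]; color 3: [4, 6]; color 4: [2, 11]; color 5: [7].
(χ(G) = 4 ≤ 5.)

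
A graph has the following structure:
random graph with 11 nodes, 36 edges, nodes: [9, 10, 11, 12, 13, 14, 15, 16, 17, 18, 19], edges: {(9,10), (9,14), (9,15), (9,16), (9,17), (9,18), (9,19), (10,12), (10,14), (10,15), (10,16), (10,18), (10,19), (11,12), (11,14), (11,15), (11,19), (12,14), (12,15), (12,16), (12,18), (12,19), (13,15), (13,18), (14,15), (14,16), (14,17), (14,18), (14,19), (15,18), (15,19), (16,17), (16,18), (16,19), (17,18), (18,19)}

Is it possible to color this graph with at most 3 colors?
No, G is not 3-colorable

The clique on vertices [9, 10, 14, 16, 18, 19] has size 6 > 3, so it alone needs 6 colors.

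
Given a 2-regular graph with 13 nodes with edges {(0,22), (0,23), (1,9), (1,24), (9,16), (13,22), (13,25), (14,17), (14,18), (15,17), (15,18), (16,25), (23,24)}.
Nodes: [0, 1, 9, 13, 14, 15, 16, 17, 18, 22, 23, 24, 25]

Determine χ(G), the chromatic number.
χ(G) = 3

Clique number ω(G) = 2 (lower bound: χ ≥ ω).
Odd cycle [16, 25, 13, 22, 0, 23, 24, 1, 9] needs 3 colors (χ ≥ 3).
The coloring below uses 3 colors, so χ(G) = 3.
A valid 3-coloring: color 1: [1, 14, 15, 22, 23, 25]; color 2: [0, 9, 13, 17, 18, 24]; color 3: [16].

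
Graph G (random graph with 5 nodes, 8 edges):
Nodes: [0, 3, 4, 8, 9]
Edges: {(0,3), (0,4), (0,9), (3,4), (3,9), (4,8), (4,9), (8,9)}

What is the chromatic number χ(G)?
Clique number ω(G) = 4 (lower bound: χ ≥ ω).
The clique on [0, 3, 4, 9] has size 4, forcing χ ≥ 4, and the coloring below uses 4 colors, so χ(G) = 4.
A valid 4-coloring: color 1: [9]; color 2: [4]; color 3: [3, 8]; color 4: [0].

χ(G) = 4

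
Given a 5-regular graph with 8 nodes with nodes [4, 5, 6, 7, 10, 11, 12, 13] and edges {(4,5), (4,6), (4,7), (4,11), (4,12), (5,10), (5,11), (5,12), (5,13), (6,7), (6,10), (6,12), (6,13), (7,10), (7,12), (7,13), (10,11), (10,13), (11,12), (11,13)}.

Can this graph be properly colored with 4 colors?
A valid 4-coloring: color 1: [7, 11]; color 2: [4, 13]; color 3: [5, 6]; color 4: [10, 12].
(χ(G) = 4 ≤ 4.)

Yes, G is 4-colorable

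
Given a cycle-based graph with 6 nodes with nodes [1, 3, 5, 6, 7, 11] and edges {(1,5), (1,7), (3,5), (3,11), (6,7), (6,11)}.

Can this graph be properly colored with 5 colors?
A valid 5-coloring: color 1: [1, 3, 6]; color 2: [5, 7, 11].
(χ(G) = 2 ≤ 5.)

Yes, G is 5-colorable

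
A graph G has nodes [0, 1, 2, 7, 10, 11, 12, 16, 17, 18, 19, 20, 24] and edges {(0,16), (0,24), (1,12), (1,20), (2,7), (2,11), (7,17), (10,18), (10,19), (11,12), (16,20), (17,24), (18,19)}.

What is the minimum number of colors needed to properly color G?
χ(G) = 3

Clique number ω(G) = 3 (lower bound: χ ≥ ω).
The clique on [10, 18, 19] has size 3, forcing χ ≥ 3, and the coloring below uses 3 colors, so χ(G) = 3.
A valid 3-coloring: color 1: [0, 2, 12, 17, 18, 20]; color 2: [1, 7, 10, 11, 16, 24]; color 3: [19].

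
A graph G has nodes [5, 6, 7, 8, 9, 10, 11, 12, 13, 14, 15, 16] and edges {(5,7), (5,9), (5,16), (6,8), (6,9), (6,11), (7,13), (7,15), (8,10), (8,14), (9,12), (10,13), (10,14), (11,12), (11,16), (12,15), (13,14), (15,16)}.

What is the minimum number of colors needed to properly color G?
χ(G) = 3

Clique number ω(G) = 3 (lower bound: χ ≥ ω).
The clique on [8, 10, 14] has size 3, forcing χ ≥ 3, and the coloring below uses 3 colors, so χ(G) = 3.
A valid 3-coloring: color 1: [5, 8, 12, 13]; color 2: [6, 7, 14, 16]; color 3: [9, 10, 11, 15].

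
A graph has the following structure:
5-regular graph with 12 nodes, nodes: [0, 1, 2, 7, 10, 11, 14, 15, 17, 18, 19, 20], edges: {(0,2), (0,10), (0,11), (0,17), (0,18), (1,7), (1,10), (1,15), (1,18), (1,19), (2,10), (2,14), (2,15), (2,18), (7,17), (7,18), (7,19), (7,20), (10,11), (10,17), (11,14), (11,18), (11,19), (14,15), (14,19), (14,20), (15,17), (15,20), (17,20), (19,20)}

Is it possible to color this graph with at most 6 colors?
Yes, G is 6-colorable

A valid 6-coloring: color 1: [10, 18, 20]; color 2: [1, 2, 11, 17]; color 3: [0, 7, 14]; color 4: [15, 19].
(χ(G) = 4 ≤ 6.)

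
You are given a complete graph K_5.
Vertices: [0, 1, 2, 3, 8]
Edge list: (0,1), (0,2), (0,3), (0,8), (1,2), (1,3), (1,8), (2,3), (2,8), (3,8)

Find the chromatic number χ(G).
χ(G) = 5

Clique number ω(G) = 5 (lower bound: χ ≥ ω).
The clique on [0, 1, 2, 3, 8] has size 5, forcing χ ≥ 5, and the coloring below uses 5 colors, so χ(G) = 5.
A valid 5-coloring: color 1: [8]; color 2: [3]; color 3: [2]; color 4: [1]; color 5: [0].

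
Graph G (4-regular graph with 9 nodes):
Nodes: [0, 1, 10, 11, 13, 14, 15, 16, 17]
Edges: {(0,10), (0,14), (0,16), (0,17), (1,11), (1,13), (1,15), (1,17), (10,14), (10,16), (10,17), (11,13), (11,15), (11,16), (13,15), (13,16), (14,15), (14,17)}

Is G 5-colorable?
A valid 5-coloring: color 1: [13, 17]; color 2: [1, 14, 16]; color 3: [10, 11]; color 4: [0, 15].
(χ(G) = 4 ≤ 5.)

Yes, G is 5-colorable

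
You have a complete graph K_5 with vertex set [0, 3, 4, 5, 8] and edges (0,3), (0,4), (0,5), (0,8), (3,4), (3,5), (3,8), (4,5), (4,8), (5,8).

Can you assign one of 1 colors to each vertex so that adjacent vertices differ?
No, G is not 1-colorable

The clique on vertices [0, 3, 4, 5, 8] has size 5 > 1, so it alone needs 5 colors.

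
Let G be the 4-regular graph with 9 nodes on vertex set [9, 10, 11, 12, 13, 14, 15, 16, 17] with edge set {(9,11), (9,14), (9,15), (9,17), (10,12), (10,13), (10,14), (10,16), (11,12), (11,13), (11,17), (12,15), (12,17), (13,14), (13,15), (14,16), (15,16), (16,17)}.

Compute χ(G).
χ(G) = 3

Clique number ω(G) = 3 (lower bound: χ ≥ ω).
The clique on [9, 11, 17] has size 3, forcing χ ≥ 3, and the coloring below uses 3 colors, so χ(G) = 3.
A valid 3-coloring: color 1: [9, 12, 13, 16]; color 2: [10, 11, 15]; color 3: [14, 17].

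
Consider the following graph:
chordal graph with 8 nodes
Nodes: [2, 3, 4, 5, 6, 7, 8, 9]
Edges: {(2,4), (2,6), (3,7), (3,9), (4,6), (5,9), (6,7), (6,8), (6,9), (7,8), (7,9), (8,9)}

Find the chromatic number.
Clique number ω(G) = 4 (lower bound: χ ≥ ω).
The clique on [6, 7, 8, 9] has size 4, forcing χ ≥ 4, and the coloring below uses 4 colors, so χ(G) = 4.
A valid 4-coloring: color 1: [3, 5, 6]; color 2: [4, 9]; color 3: [2, 7]; color 4: [8].

χ(G) = 4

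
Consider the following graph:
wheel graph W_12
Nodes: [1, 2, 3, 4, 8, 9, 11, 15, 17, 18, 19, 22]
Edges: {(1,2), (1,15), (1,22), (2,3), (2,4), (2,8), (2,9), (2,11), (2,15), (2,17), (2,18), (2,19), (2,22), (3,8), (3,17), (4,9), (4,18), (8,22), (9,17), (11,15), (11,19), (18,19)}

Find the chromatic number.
χ(G) = 4

Clique number ω(G) = 3 (lower bound: χ ≥ ω).
Odd cycle [1, 15, 11, 19, 18, 4, 9, 17, 3, 8, 22] needs 3 colors (χ ≥ 3).
Vertex 2 is adjacent to every vertex of [1, 3, 4, 8, 9, 11, 15, 17, 18, 19, 22], which already need 3 colors among themselves, so 2 needs a new color (χ ≥ 4).
The coloring below uses 4 colors, so χ(G) = 4.
A valid 4-coloring: color 1: [2]; color 2: [1, 8, 9, 11, 18]; color 3: [4, 15, 17, 19, 22]; color 4: [3].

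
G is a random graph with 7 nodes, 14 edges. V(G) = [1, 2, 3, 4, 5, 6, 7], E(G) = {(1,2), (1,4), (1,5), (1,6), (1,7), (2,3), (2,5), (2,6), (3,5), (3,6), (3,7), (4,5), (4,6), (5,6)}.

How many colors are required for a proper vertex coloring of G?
Clique number ω(G) = 4 (lower bound: χ ≥ ω).
The clique on [1, 2, 5, 6] has size 4, forcing χ ≥ 4, and the coloring below uses 4 colors, so χ(G) = 4.
A valid 4-coloring: color 1: [5, 7]; color 2: [6]; color 3: [1, 3]; color 4: [2, 4].

χ(G) = 4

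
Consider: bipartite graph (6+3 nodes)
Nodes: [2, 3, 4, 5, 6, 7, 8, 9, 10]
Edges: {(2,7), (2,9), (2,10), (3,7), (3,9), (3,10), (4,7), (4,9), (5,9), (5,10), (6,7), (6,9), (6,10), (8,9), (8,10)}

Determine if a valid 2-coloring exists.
A valid 2-coloring: color 1: [7, 9, 10]; color 2: [2, 3, 4, 5, 6, 8].
(χ(G) = 2 ≤ 2.)

Yes, G is 2-colorable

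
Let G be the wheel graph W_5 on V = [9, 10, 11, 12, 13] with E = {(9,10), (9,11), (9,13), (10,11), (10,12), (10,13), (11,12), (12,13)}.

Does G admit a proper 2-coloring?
The clique on vertices [9, 10, 11] has size 3 > 2, so it alone needs 3 colors.

No, G is not 2-colorable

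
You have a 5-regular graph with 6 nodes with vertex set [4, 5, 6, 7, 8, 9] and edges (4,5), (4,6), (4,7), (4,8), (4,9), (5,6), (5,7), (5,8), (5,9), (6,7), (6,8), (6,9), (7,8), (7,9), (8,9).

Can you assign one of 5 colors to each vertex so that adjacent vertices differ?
No, G is not 5-colorable

The clique on vertices [4, 5, 6, 7, 8, 9] has size 6 > 5, so it alone needs 6 colors.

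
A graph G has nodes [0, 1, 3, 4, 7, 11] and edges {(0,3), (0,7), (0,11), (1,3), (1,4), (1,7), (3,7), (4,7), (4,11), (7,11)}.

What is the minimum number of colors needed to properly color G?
Clique number ω(G) = 3 (lower bound: χ ≥ ω).
Odd cycle [4, 1, 3, 0, 11] needs 3 colors (χ ≥ 3).
Vertex 7 is adjacent to every vertex of [0, 1, 3, 4, 11], which already need 3 colors among themselves, so 7 needs a new color (χ ≥ 4).
The coloring below uses 4 colors, so χ(G) = 4.
A valid 4-coloring: color 1: [7]; color 2: [0, 4]; color 3: [1, 11]; color 4: [3].

χ(G) = 4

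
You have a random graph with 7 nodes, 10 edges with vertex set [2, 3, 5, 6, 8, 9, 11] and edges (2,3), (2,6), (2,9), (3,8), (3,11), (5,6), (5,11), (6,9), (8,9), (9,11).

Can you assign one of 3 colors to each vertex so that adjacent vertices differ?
A valid 3-coloring: color 1: [3, 5, 9]; color 2: [6, 8, 11]; color 3: [2].
(χ(G) = 3 ≤ 3.)

Yes, G is 3-colorable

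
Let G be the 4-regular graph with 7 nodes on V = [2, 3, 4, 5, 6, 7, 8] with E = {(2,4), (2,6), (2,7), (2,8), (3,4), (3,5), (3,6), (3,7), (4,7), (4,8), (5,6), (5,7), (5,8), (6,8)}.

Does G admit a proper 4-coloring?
A valid 4-coloring: color 1: [2, 3]; color 2: [7, 8]; color 3: [4, 6]; color 4: [5].
(χ(G) = 4 ≤ 4.)

Yes, G is 4-colorable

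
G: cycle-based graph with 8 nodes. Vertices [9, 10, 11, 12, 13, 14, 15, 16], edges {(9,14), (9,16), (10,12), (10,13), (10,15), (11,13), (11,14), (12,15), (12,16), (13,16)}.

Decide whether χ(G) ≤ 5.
Yes, G is 5-colorable

A valid 5-coloring: color 1: [12, 13, 14]; color 2: [9, 10, 11]; color 3: [15, 16].
(χ(G) = 3 ≤ 5.)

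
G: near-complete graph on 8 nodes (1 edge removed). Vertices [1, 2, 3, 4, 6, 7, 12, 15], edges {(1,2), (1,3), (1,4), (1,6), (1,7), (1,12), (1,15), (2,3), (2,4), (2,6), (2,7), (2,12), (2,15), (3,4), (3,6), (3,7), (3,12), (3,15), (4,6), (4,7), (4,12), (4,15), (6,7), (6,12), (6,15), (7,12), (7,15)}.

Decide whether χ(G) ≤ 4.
No, G is not 4-colorable

The clique on vertices [1, 2, 3, 4, 6, 7, 12] has size 7 > 4, so it alone needs 7 colors.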